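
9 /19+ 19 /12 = 2.06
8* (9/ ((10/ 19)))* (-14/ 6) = -1596/ 5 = -319.20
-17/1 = -17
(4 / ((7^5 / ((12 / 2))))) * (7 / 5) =24 / 12005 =0.00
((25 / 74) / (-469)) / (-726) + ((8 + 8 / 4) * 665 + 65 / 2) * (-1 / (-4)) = 84187992785 / 50393112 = 1670.63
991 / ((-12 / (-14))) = 6937 / 6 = 1156.17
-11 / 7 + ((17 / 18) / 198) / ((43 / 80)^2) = -1.55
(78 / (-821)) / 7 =-78 / 5747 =-0.01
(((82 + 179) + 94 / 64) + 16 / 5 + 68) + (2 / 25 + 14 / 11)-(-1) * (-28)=2701789 / 8800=307.02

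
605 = 605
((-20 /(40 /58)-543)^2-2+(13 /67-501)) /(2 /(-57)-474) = -62379774 /90517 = -689.15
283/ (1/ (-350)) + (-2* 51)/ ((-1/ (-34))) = -102518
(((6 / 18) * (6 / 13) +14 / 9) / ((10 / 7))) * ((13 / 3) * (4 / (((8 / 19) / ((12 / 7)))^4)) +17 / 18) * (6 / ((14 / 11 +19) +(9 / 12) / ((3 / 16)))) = 45294224030 / 32144931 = 1409.06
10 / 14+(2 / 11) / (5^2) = 1389 / 1925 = 0.72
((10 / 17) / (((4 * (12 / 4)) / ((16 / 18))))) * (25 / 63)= 500 / 28917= 0.02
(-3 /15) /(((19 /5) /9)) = -0.47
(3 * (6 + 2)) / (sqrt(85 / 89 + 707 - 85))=0.96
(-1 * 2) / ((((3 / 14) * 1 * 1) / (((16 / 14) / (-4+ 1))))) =3.56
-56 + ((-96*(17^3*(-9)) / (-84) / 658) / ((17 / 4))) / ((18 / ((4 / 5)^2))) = -3261192 / 57575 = -56.64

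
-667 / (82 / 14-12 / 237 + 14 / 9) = -3319659 / 36641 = -90.60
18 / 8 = 9 / 4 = 2.25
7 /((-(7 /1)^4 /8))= -8 /343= -0.02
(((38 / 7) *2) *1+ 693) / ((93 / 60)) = 454.10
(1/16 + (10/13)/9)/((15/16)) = 277/1755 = 0.16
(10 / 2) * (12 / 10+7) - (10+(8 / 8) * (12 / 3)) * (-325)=4591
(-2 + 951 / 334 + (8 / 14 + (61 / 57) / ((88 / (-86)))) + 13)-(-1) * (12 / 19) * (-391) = -684805829 / 2931852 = -233.57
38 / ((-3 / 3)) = -38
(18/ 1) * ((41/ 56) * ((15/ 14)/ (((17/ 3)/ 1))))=16605/ 6664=2.49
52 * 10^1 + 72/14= 525.14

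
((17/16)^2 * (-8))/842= -289/26944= -0.01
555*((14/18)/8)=1295/24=53.96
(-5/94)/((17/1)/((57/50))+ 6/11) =-3135/911048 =-0.00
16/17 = 0.94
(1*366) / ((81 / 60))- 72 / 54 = 2428 / 9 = 269.78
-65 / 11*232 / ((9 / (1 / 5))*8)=-377 / 99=-3.81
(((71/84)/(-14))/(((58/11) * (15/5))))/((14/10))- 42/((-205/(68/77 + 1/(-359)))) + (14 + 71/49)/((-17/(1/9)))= 33581817747/438058399856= 0.08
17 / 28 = 0.61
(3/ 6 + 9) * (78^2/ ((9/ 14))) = 89908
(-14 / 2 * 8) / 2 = -28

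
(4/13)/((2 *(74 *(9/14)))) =14/4329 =0.00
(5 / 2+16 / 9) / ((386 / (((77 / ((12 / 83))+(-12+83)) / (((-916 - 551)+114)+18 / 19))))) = -10596509 / 2141846064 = -0.00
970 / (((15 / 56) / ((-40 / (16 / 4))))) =-108640 / 3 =-36213.33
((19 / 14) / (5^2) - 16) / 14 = -5581 / 4900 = -1.14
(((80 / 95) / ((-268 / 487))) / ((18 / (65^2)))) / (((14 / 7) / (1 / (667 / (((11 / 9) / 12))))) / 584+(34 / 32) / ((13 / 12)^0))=-813406880 / 53194851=-15.29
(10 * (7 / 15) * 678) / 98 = 226 / 7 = 32.29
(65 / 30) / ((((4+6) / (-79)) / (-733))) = 752791 / 60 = 12546.52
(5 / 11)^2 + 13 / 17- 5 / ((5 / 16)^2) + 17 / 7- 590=-45918419 / 71995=-637.80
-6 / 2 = -3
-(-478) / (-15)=-478 / 15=-31.87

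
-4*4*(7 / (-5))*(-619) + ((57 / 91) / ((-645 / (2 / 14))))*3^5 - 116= -382970929 / 27391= -13981.63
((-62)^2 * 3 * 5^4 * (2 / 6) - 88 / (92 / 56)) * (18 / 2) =497306412 / 23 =21622017.91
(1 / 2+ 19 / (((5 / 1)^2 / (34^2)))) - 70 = 40453 / 50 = 809.06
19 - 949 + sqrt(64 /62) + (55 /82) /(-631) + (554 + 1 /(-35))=-680978387 /1810970 + 4 * sqrt(62) /31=-375.01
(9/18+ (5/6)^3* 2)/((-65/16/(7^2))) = -35084/1755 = -19.99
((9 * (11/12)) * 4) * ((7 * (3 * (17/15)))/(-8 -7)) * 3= -3927/25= -157.08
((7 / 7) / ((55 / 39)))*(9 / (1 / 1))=6.38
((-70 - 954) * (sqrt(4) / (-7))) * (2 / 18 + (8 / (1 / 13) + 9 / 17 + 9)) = 35608576 / 1071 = 33247.97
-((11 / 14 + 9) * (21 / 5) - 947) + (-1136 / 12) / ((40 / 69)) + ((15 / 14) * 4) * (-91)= 1763 / 5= 352.60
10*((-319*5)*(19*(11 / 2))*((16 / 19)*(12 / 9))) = -5614400 / 3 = -1871466.67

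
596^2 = 355216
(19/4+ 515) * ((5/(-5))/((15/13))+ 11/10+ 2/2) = 25641/40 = 641.02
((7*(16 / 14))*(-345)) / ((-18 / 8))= 3680 / 3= 1226.67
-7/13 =-0.54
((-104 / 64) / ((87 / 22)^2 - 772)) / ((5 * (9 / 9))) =1573 / 3660790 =0.00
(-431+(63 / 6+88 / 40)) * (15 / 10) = -12549 / 20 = -627.45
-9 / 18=-1 / 2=-0.50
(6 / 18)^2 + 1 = 10 / 9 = 1.11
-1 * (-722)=722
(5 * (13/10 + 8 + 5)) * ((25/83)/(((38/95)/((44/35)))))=39325/581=67.69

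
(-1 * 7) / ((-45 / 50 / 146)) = 10220 / 9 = 1135.56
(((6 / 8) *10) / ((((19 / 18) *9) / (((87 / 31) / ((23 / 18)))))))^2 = 551780100 / 183521209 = 3.01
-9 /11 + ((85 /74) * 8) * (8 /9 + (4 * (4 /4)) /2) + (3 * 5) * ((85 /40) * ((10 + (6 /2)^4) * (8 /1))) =85094158 /3663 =23230.73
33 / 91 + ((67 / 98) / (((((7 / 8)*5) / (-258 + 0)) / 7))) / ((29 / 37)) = -33224769 / 92365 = -359.71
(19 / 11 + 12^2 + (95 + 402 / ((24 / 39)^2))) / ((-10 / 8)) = -91679 / 88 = -1041.81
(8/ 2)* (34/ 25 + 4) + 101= 122.44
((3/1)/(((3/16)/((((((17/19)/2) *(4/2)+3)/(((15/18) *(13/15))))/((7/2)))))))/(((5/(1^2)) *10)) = 21312/43225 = 0.49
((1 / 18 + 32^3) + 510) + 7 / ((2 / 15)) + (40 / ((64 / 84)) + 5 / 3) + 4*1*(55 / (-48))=1201685 / 36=33380.14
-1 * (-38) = 38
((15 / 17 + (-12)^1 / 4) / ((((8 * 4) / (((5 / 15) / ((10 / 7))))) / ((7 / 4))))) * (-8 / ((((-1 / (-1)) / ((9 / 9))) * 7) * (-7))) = -3 / 680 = -0.00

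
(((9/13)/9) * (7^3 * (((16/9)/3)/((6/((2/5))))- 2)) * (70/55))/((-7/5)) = 544684/11583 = 47.02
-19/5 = -3.80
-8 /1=-8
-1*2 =-2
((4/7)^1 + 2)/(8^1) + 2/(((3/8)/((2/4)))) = 251/84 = 2.99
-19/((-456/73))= 73/24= 3.04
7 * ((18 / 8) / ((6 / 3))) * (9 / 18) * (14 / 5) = 441 / 40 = 11.02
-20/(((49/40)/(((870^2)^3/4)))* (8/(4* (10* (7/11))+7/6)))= -453500735221912500000/77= -5889619937946915584.42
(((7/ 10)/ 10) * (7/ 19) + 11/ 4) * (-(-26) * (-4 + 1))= -102843/ 475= -216.51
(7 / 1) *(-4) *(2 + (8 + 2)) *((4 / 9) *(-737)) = 330176 / 3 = 110058.67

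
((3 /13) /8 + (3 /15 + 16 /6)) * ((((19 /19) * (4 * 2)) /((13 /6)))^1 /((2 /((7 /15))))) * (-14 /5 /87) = -442666 /5513625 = -0.08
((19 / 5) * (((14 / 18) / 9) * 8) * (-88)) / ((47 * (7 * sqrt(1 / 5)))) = -13376 * sqrt(5) / 19035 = -1.57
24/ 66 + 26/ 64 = 271/ 352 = 0.77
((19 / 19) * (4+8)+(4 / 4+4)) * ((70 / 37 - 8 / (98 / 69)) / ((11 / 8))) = -922352 / 19943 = -46.25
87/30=29/10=2.90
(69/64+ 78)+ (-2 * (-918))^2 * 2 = 431479749/64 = 6741871.08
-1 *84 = -84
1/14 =0.07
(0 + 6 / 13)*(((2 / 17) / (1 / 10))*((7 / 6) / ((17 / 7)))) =980 / 3757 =0.26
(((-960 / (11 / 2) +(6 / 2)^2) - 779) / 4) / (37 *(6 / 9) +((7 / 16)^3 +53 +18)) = -31918080 / 12942391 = -2.47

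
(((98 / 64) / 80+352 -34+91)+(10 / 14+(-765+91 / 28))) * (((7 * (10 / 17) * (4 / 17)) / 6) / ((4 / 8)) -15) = 16054208665 / 3107328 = 5166.56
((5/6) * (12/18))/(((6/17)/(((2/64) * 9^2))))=255/64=3.98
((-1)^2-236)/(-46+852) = -235/806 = -0.29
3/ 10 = 0.30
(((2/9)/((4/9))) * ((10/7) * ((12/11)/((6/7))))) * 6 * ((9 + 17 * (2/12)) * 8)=5680/11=516.36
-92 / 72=-23 / 18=-1.28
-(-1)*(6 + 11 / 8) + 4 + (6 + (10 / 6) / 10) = 421 / 24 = 17.54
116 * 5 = 580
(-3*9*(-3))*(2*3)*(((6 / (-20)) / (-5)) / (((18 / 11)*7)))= 891 / 350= 2.55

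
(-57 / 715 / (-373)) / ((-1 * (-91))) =57 / 24269245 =0.00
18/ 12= 3/ 2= 1.50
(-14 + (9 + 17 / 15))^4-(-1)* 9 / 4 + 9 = 47544109 / 202500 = 234.79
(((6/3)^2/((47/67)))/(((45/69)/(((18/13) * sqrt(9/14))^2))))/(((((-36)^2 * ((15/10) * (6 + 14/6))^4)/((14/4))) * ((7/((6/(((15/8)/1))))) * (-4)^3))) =-4623/542978515625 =-0.00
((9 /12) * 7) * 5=105 /4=26.25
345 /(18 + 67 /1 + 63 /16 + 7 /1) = 1104 /307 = 3.60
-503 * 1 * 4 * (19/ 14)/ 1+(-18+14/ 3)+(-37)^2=-28873/ 21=-1374.90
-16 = -16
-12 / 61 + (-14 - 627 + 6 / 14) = -273608 / 427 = -640.77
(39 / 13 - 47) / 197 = -44 / 197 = -0.22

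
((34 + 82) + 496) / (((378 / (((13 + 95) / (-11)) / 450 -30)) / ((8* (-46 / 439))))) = 34433024 / 845075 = 40.75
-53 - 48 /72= -161 /3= -53.67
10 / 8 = 5 / 4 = 1.25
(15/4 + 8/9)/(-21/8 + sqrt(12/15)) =-11690/5847-5344*sqrt(5)/17541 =-2.68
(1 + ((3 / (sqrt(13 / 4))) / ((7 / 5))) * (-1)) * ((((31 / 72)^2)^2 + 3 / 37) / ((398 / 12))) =114791845 / 32978700288 - 81994175 * sqrt(13) / 71453850624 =-0.00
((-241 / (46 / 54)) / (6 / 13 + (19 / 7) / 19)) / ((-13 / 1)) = 45549 / 1265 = 36.01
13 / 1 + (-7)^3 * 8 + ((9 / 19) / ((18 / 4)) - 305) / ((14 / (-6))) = -345844 / 133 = -2600.33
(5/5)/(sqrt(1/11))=sqrt(11)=3.32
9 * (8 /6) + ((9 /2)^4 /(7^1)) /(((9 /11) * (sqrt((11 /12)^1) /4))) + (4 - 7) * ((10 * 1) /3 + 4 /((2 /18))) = -106 + 729 * sqrt(33) /14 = 193.13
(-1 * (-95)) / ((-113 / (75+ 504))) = -55005 / 113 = -486.77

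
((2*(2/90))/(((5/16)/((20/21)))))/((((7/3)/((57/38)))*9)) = 64/6615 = 0.01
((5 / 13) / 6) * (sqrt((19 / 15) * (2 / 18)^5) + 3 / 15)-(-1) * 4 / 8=sqrt(285) / 56862 + 20 / 39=0.51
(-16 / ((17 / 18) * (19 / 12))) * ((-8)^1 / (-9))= -9.51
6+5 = 11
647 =647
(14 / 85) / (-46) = -7 / 1955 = -0.00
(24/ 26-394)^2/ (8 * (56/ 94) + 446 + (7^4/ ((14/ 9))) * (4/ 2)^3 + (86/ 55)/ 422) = 14242453263500/ 1179771581339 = 12.07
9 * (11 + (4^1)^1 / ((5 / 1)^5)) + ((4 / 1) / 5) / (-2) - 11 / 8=2430913 / 25000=97.24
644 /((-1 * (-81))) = 644 /81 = 7.95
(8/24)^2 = 1/9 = 0.11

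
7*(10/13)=70/13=5.38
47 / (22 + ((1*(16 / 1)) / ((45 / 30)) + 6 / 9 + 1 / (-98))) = 1.41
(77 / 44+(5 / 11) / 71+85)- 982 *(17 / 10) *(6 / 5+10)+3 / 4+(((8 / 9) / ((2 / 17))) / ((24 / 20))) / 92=-225643140307 / 12125025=-18609.71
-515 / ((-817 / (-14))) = -8.82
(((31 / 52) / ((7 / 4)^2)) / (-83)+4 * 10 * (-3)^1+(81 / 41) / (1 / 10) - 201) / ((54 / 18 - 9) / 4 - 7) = 1306029610 / 36851087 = 35.44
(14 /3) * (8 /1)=112 /3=37.33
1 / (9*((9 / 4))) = 4 / 81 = 0.05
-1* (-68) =68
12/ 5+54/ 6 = 57/ 5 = 11.40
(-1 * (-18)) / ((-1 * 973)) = -18 / 973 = -0.02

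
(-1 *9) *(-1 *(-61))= -549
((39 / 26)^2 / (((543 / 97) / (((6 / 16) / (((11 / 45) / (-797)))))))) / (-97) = 322785 / 63712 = 5.07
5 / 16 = 0.31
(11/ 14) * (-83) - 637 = -9831/ 14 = -702.21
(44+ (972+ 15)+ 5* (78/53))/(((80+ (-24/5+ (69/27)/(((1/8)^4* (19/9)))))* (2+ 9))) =475285/25343752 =0.02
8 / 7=1.14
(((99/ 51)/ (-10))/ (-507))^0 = 1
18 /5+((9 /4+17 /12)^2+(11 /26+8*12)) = 132757 /1170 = 113.47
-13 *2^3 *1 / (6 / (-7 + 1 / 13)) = 120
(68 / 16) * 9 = 153 / 4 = 38.25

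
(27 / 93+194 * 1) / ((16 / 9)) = 54207 / 496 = 109.29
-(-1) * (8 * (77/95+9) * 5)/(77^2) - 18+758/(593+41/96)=-9717719810/583419529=-16.66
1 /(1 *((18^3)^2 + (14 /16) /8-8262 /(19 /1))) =1216 /41358335749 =0.00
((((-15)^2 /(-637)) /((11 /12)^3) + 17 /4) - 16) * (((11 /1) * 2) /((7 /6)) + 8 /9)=-12876646799 /53414361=-241.07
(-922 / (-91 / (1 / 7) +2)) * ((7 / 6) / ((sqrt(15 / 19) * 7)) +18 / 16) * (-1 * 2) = -4149 / 1270-922 * sqrt(285) / 28575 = -3.81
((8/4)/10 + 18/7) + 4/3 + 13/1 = 1796/105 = 17.10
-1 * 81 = -81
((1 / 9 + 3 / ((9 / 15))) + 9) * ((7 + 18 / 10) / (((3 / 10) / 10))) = 111760 / 27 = 4139.26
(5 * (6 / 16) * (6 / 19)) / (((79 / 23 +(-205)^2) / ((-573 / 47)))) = -21965 / 127884744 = -0.00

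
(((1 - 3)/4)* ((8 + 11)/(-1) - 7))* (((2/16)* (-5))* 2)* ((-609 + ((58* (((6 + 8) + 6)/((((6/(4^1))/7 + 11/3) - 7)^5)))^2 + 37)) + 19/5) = 8982.32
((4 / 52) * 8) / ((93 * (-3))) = -8 / 3627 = -0.00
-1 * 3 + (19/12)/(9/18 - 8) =-289/90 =-3.21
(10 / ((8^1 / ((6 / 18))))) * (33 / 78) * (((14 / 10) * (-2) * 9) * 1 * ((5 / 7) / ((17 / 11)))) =-1815 / 884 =-2.05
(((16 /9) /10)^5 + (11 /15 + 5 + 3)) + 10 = 3456859643 /184528125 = 18.73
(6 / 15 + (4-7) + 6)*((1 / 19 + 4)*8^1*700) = 1466080 / 19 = 77162.11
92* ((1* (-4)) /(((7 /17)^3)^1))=-5271.09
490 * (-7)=-3430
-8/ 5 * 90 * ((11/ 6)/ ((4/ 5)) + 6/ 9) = -426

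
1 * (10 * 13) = 130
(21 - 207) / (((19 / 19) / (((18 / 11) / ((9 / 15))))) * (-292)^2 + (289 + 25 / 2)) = -5580 / 946949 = -0.01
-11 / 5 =-2.20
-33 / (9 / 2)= -22 / 3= -7.33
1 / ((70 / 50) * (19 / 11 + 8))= 55 / 749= 0.07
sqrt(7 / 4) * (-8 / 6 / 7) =-2 * sqrt(7) / 21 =-0.25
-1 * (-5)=5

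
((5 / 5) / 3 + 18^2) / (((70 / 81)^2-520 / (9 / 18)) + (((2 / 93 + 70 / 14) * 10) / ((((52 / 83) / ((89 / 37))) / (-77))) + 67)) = -9065679246 / 442126815103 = -0.02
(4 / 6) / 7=2 / 21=0.10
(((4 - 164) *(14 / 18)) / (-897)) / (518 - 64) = 560 / 1832571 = 0.00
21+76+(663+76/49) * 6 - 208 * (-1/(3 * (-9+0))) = 5393345/1323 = 4076.60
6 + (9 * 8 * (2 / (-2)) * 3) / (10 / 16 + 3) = -1554 / 29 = -53.59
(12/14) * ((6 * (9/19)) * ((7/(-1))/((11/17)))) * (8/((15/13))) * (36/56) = -859248/7315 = -117.46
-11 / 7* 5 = -55 / 7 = -7.86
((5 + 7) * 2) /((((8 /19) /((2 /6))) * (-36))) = -19 /36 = -0.53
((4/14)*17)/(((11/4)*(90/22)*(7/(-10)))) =-272/441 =-0.62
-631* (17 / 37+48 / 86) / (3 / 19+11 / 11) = -19410191 / 35002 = -554.55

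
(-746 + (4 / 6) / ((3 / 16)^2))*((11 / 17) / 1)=-470.44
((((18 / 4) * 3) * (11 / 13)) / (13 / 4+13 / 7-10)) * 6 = -24948 / 1781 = -14.01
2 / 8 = 1 / 4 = 0.25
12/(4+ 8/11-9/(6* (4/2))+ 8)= 528/527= 1.00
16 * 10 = 160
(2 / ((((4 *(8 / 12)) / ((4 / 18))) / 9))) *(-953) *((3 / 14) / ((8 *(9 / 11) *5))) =-10483 / 1120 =-9.36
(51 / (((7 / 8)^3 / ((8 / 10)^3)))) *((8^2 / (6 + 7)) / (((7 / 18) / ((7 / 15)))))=641728512 / 2786875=230.27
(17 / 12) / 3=17 / 36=0.47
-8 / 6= -4 / 3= -1.33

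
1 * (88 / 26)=44 / 13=3.38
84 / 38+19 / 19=3.21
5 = 5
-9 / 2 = -4.50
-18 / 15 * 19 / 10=-57 / 25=-2.28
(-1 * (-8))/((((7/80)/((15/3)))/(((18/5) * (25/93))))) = 96000/217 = 442.40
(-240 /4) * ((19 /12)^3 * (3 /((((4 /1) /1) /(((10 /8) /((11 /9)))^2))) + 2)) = -739503085 /1115136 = -663.15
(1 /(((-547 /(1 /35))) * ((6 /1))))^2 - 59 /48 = -64875991421 /52780467600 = -1.23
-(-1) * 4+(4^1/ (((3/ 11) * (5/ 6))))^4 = 59972036/ 625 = 95955.26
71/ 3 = 23.67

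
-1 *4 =-4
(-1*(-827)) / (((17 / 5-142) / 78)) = -107510 / 231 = -465.41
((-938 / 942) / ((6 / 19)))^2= 79405921 / 7986276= 9.94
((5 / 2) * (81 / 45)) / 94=9 / 188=0.05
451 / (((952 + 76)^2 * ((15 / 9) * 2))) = 1353 / 10567840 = 0.00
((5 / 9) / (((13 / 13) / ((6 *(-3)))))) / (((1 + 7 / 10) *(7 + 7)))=-50 / 119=-0.42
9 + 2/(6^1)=28/3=9.33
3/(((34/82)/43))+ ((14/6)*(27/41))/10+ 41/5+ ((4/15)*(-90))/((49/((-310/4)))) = 24414647/68306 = 357.43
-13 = -13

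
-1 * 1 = -1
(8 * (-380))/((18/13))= -19760/9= -2195.56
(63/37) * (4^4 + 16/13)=210672/481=437.99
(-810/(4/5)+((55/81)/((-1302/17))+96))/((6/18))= -48328429/17577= -2749.53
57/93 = 0.61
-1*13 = -13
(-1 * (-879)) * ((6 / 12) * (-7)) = -6153 / 2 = -3076.50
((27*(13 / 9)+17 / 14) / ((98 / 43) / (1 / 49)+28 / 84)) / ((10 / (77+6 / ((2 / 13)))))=2106183 / 505715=4.16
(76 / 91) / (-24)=-19 / 546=-0.03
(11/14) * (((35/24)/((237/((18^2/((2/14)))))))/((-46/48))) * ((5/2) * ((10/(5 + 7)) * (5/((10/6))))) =-71.51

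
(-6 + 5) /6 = -1 /6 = -0.17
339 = 339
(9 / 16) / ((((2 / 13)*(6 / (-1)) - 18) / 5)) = -195 / 1312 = -0.15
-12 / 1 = -12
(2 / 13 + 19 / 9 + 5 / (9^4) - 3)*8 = -501032 / 85293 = -5.87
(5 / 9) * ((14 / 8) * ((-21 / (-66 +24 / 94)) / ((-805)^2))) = 47 / 98076600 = 0.00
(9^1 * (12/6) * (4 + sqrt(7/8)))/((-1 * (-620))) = 9 * sqrt(14)/1240 + 18/155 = 0.14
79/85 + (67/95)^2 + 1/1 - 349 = -53172992/153425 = -346.57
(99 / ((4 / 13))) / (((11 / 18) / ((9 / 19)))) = 9477 / 38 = 249.39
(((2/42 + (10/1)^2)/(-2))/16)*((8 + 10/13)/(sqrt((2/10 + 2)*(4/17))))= -3629*sqrt(935)/2912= -38.11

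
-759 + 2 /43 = -32635 /43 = -758.95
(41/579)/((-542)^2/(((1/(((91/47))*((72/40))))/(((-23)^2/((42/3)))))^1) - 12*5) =0.00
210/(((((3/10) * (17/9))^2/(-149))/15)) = -422415000/289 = -1461643.60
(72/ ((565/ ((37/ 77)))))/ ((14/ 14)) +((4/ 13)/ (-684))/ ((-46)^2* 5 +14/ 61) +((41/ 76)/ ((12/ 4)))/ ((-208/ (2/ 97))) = 5930121323380621/ 96871333071633120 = 0.06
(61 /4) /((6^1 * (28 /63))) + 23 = 919 /32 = 28.72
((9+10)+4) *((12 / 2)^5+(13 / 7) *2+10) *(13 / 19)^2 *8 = 670994.34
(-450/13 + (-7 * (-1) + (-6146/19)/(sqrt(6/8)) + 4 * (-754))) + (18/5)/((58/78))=-5728089/1885 - 12292 * sqrt(3)/57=-3412.29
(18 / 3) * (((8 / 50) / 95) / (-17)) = -24 / 40375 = -0.00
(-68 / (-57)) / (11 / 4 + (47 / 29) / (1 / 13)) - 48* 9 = -68028224 / 157491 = -431.95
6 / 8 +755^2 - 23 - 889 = 2276455 / 4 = 569113.75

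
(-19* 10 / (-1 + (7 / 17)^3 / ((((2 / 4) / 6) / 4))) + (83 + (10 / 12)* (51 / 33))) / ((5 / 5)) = 2649193 / 762366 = 3.47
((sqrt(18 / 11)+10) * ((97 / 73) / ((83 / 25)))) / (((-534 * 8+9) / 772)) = -18721000 / 25829517- 1872100 * sqrt(22) / 94708229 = -0.82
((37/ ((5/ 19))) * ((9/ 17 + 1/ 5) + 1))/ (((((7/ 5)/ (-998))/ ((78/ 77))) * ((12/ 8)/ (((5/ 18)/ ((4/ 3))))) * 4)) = -4560361/ 748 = -6096.74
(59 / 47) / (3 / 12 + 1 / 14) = 1652 / 423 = 3.91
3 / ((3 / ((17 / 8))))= 17 / 8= 2.12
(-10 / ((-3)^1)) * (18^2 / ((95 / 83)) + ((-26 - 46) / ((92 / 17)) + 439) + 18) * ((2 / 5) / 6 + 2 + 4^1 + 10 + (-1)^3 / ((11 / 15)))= 35619.04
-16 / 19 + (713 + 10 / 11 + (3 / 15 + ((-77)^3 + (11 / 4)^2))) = -7621179491 / 16720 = -455812.17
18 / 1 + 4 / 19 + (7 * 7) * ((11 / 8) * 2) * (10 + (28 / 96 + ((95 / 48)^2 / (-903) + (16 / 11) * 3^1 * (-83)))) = -1070681248727 / 22588416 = -47399.57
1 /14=0.07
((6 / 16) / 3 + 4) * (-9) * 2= -297 / 4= -74.25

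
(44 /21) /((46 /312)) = 2288 /161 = 14.21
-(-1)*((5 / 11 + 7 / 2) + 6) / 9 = 73 / 66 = 1.11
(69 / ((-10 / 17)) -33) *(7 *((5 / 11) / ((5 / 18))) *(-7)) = 662823 / 55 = 12051.33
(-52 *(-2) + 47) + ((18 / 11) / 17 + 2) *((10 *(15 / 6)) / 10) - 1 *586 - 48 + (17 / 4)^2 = -1375413 / 2992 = -459.70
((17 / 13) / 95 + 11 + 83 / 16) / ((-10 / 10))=-320137 / 19760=-16.20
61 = 61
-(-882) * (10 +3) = 11466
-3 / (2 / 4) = -6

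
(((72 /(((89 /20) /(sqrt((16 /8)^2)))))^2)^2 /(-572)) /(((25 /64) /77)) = -308210879692800 /815649133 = -377871.89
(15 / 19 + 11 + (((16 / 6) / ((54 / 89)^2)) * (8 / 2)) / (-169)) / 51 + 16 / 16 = 1.23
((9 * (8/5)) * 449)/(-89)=-72.65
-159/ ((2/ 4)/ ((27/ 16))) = -4293/ 8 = -536.62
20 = 20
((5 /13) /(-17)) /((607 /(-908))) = 4540 /134147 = 0.03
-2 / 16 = -1 / 8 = -0.12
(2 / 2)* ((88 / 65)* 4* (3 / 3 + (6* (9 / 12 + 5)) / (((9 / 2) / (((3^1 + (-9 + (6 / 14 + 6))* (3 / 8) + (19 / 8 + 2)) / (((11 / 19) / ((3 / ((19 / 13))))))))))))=431828 / 455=949.07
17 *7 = 119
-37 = -37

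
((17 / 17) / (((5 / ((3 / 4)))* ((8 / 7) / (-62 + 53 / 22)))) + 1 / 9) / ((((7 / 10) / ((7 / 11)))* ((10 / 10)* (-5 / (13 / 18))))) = 3175367 / 3136320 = 1.01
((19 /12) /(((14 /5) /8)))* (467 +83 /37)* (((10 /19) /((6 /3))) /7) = 434050 /5439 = 79.80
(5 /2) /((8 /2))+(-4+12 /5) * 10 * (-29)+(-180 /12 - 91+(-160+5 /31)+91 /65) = 248231 /1240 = 200.19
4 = 4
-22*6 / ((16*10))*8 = -33 / 5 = -6.60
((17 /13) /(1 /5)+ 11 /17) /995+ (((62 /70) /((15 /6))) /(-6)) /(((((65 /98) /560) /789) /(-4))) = 172991796868 /1099475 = 157340.36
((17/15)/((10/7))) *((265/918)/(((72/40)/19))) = 7049/2916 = 2.42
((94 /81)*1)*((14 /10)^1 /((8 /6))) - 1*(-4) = 1409 /270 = 5.22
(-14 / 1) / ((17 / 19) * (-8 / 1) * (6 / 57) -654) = 2527 / 118183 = 0.02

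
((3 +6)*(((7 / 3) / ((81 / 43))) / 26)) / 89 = 301 / 62478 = 0.00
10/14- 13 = -86/7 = -12.29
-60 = -60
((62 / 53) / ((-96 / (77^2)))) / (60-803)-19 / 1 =-35729849 / 1890192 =-18.90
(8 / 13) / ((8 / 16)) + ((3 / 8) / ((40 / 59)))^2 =1.54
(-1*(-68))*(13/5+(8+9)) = 6664/5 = 1332.80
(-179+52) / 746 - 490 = -365667 / 746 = -490.17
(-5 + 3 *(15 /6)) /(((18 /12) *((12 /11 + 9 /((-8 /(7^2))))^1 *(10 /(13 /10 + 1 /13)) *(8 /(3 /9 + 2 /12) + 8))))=-1969 /11126700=-0.00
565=565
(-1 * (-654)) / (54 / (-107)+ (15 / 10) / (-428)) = -186608 / 145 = -1286.95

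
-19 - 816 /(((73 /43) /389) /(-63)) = 859900229 /73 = 11779455.19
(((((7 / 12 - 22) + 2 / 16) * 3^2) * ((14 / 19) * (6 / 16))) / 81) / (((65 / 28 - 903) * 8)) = 25039 / 275996736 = 0.00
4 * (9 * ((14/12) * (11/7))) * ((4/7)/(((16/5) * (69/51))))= 8.71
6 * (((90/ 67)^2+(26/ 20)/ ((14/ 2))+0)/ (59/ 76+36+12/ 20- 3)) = 142581396/ 410478649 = 0.35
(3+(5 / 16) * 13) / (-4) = -113 / 64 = -1.77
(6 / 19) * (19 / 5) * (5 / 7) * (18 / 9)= 12 / 7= 1.71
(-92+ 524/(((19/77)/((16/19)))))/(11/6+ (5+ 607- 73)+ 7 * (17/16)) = 29393088/9500437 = 3.09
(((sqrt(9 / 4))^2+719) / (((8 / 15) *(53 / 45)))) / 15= 129825 / 1696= 76.55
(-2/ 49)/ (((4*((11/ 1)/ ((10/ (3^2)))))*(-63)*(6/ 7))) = 5/ 261954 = 0.00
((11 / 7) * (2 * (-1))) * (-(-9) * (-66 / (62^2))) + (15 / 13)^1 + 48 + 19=6002593 / 87451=68.64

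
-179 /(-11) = 179 /11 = 16.27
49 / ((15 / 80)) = 784 / 3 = 261.33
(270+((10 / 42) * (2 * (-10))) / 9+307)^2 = 11870756209 / 35721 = 332318.70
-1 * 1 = -1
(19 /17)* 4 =76 /17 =4.47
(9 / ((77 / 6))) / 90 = 0.01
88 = 88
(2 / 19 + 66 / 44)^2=3721 / 1444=2.58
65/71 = 0.92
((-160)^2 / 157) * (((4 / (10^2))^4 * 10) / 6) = 0.00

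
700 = 700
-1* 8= -8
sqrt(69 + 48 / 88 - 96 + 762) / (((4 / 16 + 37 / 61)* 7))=732* sqrt(9889) / 16093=4.52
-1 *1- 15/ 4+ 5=1/ 4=0.25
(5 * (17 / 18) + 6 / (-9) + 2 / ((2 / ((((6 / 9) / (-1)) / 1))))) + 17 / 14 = 290 / 63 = 4.60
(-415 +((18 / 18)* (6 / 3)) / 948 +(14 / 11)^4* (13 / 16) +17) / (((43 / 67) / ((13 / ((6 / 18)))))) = -55647670013 / 2313278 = -24055.76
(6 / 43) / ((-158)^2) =3 / 536726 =0.00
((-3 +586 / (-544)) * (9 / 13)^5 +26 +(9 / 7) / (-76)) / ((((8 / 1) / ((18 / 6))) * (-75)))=-340292503099 / 2686379113600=-0.13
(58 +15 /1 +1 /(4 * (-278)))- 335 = -291345 /1112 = -262.00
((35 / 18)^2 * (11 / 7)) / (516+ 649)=385 / 75492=0.01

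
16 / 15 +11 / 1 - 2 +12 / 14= 1147 / 105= 10.92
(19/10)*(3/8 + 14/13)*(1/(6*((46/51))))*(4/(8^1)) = 0.25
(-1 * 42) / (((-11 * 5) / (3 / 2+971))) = 8169 / 11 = 742.64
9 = 9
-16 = -16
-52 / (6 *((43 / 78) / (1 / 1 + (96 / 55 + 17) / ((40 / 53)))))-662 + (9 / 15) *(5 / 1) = -25191817 / 23650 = -1065.19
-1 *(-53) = 53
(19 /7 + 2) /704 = 3 /448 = 0.01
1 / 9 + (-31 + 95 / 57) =-263 / 9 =-29.22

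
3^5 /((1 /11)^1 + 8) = 2673 /89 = 30.03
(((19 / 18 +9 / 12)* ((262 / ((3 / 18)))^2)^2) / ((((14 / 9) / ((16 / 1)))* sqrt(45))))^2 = 14005367993250660872933867520 / 49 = 285823836596952262712936100.00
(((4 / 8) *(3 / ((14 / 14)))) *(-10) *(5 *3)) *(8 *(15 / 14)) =-13500 / 7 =-1928.57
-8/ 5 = -1.60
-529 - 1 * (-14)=-515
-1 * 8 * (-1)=8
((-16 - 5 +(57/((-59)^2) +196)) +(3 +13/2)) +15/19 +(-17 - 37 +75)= 27289725/132278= 206.31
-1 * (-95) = 95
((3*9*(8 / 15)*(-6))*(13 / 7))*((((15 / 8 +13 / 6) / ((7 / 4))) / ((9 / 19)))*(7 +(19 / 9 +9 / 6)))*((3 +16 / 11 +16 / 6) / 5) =-860319772 / 72765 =-11823.26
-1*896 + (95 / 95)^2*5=-891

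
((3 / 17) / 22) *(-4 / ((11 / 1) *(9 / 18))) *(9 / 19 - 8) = 156 / 3553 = 0.04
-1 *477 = -477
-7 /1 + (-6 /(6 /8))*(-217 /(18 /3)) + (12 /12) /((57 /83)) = 5392 /19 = 283.79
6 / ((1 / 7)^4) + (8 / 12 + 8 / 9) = 129668 / 9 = 14407.56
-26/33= -0.79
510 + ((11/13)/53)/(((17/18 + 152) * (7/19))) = 510.00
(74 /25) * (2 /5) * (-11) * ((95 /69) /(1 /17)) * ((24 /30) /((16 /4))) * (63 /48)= -920227 /11500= -80.02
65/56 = 1.16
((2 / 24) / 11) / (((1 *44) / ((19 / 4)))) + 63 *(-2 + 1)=-1463597 / 23232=-63.00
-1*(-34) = 34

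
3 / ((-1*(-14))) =3 / 14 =0.21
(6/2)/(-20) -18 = -363/20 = -18.15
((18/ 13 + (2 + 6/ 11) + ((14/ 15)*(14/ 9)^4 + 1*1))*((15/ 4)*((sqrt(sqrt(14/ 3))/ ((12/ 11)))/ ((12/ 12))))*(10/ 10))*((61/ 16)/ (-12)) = -8923775827*14^(1/ 4)*3^(3/ 4)/ 2358180864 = -16.69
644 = 644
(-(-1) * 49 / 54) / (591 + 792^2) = 49 / 33904170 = 0.00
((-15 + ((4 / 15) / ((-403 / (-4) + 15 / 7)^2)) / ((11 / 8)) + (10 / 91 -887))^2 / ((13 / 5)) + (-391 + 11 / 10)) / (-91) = -5047186283265456950435217925 / 1469936039038725393909774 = -3433.61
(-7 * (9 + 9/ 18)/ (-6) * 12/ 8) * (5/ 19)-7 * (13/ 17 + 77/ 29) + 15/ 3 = -57441/ 3944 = -14.56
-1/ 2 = -0.50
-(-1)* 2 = 2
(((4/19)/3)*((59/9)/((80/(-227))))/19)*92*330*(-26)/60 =44049577/48735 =903.86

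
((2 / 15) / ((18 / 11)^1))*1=11 / 135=0.08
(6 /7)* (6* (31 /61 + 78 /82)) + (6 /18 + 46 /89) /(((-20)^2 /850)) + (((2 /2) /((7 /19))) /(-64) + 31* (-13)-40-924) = -58025434763 /42737088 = -1357.73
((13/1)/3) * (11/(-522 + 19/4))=-572/6207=-0.09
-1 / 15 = -0.07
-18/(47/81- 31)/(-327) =-243/134288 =-0.00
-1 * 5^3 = -125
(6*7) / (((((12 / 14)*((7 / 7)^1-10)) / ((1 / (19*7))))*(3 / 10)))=-70 / 513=-0.14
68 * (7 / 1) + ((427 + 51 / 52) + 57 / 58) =1364685 / 1508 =904.96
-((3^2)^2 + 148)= -229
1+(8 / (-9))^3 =217 / 729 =0.30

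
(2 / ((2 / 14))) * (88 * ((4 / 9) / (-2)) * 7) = -1916.44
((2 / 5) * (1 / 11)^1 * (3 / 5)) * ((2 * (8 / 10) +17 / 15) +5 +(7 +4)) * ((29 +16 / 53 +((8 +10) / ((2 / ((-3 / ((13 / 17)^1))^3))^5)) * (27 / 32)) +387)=-148641688423107013750130590162093 / 954924020070877162592000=-155658131.22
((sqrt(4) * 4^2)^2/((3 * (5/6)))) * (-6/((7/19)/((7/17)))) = -233472/85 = -2746.73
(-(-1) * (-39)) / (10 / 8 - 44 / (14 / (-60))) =-0.21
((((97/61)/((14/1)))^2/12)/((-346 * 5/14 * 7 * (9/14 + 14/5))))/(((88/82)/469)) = -25846523/163827473568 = -0.00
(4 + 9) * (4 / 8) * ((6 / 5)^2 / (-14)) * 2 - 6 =-1284 / 175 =-7.34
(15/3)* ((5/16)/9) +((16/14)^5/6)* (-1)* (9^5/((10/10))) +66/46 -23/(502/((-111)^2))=-275951462237861/13971860784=-19750.52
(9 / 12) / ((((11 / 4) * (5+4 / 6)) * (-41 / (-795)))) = 7155 / 7667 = 0.93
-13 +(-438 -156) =-607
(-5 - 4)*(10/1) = -90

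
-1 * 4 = -4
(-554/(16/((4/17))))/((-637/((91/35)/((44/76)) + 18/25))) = 396941/5955950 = 0.07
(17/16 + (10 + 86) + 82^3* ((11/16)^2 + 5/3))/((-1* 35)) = -113246521/3360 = -33704.32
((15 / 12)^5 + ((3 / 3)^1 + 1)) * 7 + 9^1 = 45427 / 1024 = 44.36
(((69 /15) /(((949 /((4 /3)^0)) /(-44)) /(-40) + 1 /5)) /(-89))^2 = 65545216 /13407092521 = 0.00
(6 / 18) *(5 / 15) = 1 / 9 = 0.11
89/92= 0.97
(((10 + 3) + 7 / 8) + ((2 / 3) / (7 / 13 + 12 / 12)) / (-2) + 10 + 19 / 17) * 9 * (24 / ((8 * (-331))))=-2.02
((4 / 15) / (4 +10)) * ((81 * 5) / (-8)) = -27 / 28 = -0.96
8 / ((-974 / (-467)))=1868 / 487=3.84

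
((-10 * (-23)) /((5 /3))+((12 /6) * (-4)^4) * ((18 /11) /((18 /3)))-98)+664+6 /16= 74273 /88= 844.01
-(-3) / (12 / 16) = 4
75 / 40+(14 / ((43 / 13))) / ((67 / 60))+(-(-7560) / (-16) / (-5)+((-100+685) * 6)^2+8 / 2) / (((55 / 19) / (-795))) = -857830878283263 / 253528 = -3383574509.65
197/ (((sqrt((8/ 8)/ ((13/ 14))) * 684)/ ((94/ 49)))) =9259 * sqrt(182)/ 234612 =0.53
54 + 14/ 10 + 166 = 1107/ 5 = 221.40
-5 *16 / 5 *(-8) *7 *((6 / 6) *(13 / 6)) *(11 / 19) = 64064 / 57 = 1123.93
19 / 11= 1.73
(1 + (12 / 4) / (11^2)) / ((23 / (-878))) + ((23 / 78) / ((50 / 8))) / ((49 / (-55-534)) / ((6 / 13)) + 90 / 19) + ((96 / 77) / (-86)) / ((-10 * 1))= -171451698051756 / 4383993038425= -39.11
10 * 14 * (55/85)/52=385/221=1.74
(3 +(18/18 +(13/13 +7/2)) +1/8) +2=85/8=10.62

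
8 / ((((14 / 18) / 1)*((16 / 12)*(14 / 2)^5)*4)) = 27 / 235298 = 0.00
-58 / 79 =-0.73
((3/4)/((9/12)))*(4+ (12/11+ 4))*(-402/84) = -43.51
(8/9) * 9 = 8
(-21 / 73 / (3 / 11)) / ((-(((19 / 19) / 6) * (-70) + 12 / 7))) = -147 / 1387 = -0.11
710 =710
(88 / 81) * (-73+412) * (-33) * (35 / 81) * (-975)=1244243000 / 243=5120341.56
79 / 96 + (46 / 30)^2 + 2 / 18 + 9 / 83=2027999 / 597600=3.39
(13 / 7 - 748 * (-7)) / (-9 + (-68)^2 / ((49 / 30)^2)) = 12576095 / 4139991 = 3.04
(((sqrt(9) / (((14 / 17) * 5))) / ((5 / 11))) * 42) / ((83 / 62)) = 104346 / 2075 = 50.29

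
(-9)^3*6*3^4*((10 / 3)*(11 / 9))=-1443420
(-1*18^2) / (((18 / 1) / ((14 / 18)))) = -14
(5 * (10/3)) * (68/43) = 3400/129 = 26.36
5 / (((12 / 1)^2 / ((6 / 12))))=5 / 288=0.02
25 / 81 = 0.31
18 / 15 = 6 / 5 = 1.20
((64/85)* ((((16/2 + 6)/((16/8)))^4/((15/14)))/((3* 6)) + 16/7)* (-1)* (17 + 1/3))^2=158981108877819904/58068950625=2737798.90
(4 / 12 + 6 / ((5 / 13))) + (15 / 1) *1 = 464 / 15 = 30.93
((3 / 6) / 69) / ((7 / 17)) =17 / 966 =0.02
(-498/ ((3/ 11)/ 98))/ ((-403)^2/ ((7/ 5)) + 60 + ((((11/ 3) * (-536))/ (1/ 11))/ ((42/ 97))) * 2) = -1610532/ 145879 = -11.04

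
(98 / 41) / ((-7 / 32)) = -448 / 41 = -10.93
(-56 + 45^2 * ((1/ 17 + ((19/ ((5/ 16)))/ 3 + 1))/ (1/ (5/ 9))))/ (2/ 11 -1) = -4475878/ 153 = -29254.10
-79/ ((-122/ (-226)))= -8927/ 61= -146.34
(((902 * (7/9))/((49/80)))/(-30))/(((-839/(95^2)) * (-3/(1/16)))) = -4070275/475713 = -8.56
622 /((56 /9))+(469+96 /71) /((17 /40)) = 40780793 /33796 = 1206.68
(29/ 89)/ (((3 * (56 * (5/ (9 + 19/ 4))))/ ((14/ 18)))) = 319/ 76896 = 0.00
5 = 5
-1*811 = -811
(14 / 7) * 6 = 12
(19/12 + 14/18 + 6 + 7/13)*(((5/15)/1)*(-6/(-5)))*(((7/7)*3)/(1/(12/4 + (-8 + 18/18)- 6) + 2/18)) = 12495/13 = 961.15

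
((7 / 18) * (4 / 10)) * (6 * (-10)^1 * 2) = -56 / 3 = -18.67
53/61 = 0.87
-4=-4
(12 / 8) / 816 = 1 / 544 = 0.00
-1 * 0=0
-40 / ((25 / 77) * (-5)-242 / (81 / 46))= 249480 / 867289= 0.29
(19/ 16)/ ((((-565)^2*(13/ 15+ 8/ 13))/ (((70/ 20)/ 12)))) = 1729/ 2361754240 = 0.00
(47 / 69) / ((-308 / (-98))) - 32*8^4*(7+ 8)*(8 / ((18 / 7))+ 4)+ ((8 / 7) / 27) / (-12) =-4011180626191 / 286902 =-13981013.12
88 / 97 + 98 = 9594 / 97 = 98.91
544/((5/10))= 1088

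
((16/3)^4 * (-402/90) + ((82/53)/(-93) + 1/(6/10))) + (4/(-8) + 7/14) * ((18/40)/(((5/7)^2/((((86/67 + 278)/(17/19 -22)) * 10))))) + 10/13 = -93722706713/25951185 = -3611.50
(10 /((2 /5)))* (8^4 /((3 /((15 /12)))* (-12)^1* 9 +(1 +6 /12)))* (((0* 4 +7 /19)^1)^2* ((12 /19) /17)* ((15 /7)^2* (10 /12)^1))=-768000000 /100161977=-7.67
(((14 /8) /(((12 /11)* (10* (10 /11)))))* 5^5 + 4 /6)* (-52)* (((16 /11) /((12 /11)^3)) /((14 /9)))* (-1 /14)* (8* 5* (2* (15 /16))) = 4168567975 /37632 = 110771.90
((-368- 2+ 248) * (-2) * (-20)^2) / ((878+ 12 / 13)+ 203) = 253760 / 2813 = 90.21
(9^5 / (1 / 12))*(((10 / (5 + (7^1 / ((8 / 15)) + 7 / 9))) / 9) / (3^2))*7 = 32395.24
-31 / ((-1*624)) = 31 / 624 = 0.05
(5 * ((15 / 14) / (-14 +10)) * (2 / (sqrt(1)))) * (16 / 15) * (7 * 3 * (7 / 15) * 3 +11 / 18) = -5402 / 63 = -85.75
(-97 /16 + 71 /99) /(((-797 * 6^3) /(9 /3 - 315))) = -110071 /11362032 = -0.01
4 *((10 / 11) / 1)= 40 / 11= 3.64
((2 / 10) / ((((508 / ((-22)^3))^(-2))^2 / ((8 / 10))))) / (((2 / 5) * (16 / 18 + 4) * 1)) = 2341301769 / 5523633943028960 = 0.00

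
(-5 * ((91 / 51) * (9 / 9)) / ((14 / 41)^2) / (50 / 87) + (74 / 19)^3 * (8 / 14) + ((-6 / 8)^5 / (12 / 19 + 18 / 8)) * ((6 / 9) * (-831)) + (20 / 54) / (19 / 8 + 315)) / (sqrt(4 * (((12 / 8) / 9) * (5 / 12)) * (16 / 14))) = -140523544440708617 * sqrt(35) / 8713964948371200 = -95.40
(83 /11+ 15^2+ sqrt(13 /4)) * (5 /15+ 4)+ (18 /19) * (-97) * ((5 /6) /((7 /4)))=13 * sqrt(13) /6+ 4230722 /4389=971.75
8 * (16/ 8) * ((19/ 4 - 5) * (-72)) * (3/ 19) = 864/ 19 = 45.47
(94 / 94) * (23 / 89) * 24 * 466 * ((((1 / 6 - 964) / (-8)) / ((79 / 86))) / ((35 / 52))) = 138592185784 / 246085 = 563188.27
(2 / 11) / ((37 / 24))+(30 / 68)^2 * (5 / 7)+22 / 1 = 73302059 / 3293444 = 22.26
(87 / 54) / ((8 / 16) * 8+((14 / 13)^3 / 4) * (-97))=-63713 / 1039572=-0.06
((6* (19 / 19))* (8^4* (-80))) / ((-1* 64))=30720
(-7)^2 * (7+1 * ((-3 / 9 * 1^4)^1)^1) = 980 / 3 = 326.67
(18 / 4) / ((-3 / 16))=-24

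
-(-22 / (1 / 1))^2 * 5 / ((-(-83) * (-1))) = 2420 / 83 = 29.16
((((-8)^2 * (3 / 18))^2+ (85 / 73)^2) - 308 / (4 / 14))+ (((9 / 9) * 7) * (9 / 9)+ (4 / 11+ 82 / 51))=-8555204348 / 8968707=-953.89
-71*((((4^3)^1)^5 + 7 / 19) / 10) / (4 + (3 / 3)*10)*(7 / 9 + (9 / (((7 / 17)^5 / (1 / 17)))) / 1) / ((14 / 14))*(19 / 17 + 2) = -77248975212.35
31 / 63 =0.49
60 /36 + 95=290 /3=96.67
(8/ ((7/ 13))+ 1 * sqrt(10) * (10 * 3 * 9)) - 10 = 34/ 7+ 270 * sqrt(10) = 858.67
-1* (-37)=37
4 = 4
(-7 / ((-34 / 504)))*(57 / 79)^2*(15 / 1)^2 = 1289528100 / 106097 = 12154.24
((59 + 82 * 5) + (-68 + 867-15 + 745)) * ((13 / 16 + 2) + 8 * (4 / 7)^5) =886499613 / 134456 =6593.23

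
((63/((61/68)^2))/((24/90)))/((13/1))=1092420/48373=22.58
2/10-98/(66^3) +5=3737203/718740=5.20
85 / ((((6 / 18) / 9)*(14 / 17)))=39015 / 14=2786.79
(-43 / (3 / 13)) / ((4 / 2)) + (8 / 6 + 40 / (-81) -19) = -18035 / 162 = -111.33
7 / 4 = 1.75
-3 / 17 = -0.18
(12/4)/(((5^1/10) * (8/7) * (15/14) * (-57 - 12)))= -49/690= -0.07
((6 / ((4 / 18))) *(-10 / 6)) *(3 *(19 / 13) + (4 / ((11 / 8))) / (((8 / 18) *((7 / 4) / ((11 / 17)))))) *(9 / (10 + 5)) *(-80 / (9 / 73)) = 184433040 / 1547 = 119219.81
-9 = -9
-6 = -6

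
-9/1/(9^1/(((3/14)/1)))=-3/14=-0.21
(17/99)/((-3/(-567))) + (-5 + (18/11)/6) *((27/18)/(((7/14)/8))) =-81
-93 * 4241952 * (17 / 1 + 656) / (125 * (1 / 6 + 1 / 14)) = -8920784333.26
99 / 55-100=-98.20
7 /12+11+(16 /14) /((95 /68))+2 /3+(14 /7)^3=56041 /2660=21.07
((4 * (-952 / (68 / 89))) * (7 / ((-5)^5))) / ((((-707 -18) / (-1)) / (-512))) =-17862656 / 2265625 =-7.88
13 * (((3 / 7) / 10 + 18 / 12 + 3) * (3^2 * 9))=167427 / 35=4783.63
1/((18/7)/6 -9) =-7/60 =-0.12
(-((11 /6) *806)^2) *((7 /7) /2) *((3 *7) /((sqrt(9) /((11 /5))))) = -1513164653 /90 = -16812940.59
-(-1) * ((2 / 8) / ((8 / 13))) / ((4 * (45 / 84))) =91 / 480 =0.19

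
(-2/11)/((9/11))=-2/9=-0.22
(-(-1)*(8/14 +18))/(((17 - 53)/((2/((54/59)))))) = -3835/3402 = -1.13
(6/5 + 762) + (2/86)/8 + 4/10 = 1313397/1720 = 763.60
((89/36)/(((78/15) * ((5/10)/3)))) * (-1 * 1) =-445/156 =-2.85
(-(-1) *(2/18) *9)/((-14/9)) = -9/14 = -0.64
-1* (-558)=558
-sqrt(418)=-20.45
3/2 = 1.50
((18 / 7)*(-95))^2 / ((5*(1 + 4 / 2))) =3978.37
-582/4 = -291/2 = -145.50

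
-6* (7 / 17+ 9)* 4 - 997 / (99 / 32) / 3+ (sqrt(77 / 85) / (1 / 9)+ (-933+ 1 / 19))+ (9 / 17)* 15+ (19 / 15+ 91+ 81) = -520446182 / 479655+ 9* sqrt(6545) / 85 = -1076.48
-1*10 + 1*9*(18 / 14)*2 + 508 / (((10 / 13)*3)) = 24494 / 105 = 233.28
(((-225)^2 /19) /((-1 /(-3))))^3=3503151123046875 /6859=510737880601.67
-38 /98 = -19 /49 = -0.39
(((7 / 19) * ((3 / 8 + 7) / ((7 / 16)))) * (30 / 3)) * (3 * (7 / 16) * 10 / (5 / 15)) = 92925 / 38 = 2445.39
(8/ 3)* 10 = 80/ 3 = 26.67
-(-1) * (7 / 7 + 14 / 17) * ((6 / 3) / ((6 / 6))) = 62 / 17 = 3.65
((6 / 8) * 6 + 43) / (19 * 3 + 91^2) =95 / 16676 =0.01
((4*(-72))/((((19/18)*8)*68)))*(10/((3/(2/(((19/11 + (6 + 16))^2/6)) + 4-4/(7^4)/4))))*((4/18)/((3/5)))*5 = -219217405000/17609800761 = -12.45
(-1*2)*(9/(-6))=3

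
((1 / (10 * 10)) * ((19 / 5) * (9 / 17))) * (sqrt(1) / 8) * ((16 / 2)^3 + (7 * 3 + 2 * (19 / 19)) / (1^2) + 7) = 46341 / 34000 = 1.36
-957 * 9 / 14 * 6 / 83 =-25839 / 581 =-44.47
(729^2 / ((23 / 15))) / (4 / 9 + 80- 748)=-71744535 / 138184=-519.20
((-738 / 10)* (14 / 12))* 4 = -344.40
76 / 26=38 / 13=2.92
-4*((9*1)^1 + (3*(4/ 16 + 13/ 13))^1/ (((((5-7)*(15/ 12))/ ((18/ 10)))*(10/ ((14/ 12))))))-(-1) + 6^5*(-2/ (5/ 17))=-2645527/ 50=-52910.54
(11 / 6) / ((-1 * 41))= -11 / 246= -0.04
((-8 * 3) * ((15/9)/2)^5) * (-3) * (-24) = -6250/9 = -694.44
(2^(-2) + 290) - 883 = -2371/4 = -592.75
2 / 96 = 1 / 48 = 0.02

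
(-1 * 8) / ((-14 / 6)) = 24 / 7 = 3.43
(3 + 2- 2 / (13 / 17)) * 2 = 62 / 13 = 4.77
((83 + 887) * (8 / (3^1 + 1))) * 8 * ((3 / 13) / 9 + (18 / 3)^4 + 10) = 790511200 / 39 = 20269517.95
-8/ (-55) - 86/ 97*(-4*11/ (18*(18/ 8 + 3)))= 562904/ 1008315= 0.56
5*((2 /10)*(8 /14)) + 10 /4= 43 /14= 3.07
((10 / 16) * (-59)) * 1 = -295 / 8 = -36.88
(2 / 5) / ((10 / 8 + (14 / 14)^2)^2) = 32 / 405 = 0.08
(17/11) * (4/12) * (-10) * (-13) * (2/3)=4420/99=44.65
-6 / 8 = -3 / 4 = -0.75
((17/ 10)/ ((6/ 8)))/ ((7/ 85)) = 27.52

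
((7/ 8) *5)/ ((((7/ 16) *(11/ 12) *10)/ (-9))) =-108/ 11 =-9.82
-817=-817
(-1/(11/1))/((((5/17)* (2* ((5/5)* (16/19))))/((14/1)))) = -2261/880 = -2.57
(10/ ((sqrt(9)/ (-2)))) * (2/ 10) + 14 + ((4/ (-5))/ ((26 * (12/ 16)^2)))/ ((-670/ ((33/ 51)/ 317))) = 13377384326/ 1056109275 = 12.67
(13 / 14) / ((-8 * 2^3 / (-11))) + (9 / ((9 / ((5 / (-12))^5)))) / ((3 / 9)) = 70789 / 580608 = 0.12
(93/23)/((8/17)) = 1581/184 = 8.59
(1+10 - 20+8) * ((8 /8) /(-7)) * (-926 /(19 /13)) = -12038 /133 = -90.51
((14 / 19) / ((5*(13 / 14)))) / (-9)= -196 / 11115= -0.02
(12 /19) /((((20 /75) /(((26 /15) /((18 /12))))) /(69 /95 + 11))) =57928 /1805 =32.09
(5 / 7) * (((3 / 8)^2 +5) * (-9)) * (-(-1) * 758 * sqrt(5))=-801585 * sqrt(5) / 32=-56012.45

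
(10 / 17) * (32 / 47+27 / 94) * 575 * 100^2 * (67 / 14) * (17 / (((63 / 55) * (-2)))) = -344317187500 / 2961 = -116284088.99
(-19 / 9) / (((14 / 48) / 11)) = -1672 / 21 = -79.62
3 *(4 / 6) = 2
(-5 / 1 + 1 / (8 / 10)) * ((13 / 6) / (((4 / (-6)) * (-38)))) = -195 / 608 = -0.32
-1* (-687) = 687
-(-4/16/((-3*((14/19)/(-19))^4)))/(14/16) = -16983563041/403368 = -42104.39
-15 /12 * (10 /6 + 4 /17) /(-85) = 97 /3468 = 0.03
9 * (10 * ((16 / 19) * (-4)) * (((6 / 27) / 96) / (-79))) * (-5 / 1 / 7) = -200 / 31521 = -0.01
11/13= 0.85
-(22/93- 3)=257/93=2.76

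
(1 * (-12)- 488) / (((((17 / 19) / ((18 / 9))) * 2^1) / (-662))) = 6289000 / 17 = 369941.18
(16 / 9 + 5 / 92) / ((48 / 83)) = 125911 / 39744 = 3.17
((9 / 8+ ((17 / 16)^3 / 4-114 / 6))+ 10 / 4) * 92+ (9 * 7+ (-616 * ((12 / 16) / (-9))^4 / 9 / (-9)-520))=-1843.91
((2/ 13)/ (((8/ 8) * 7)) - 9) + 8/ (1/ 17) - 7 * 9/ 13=11118/ 91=122.18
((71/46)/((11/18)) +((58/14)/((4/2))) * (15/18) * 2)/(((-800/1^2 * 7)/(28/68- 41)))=63523/1466080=0.04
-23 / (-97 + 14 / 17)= 391 / 1635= 0.24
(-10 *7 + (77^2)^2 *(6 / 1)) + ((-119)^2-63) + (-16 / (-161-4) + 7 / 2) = 69607651607 / 330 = 210932277.60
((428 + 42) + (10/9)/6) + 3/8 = 101641/216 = 470.56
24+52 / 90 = 1106 / 45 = 24.58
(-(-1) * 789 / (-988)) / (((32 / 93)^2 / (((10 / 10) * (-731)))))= 4988388591 / 1011712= 4930.64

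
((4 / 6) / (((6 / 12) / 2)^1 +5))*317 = 40.25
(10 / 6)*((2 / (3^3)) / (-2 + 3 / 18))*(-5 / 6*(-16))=-800 / 891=-0.90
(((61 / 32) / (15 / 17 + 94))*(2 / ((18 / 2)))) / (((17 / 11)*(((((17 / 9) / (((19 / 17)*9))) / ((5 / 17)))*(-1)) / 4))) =-573705 / 31698676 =-0.02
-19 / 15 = -1.27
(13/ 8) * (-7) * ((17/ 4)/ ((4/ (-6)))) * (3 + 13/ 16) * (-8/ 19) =-283101/ 2432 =-116.41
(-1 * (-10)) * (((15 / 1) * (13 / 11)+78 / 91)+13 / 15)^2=1009442312 / 266805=3783.45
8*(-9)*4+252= -36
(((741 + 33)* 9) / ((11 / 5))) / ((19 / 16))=557280 / 209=2666.41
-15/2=-7.50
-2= -2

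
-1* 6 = -6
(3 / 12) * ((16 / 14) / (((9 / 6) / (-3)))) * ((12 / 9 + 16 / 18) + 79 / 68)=-2071 / 1071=-1.93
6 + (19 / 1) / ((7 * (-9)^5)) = 2480039 / 413343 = 6.00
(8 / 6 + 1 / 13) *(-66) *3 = -3630 / 13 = -279.23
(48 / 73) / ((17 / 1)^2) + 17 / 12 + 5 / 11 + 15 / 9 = 9858635 / 2784804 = 3.54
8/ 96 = 1/ 12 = 0.08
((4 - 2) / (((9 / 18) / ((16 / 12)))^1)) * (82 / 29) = 15.08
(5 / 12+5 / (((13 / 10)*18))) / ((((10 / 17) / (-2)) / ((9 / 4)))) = -1003 / 208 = -4.82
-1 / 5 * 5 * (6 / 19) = -6 / 19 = -0.32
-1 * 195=-195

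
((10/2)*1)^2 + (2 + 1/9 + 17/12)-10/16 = 2009/72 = 27.90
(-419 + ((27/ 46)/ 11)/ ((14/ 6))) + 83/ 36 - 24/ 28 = -26619961/ 63756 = -417.53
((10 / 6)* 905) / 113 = 4525 / 339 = 13.35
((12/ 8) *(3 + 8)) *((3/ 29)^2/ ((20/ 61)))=18117/ 33640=0.54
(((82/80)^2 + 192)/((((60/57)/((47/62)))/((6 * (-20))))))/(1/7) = -5792445393/49600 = -116783.17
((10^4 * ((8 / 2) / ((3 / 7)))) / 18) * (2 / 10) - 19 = 27487 / 27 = 1018.04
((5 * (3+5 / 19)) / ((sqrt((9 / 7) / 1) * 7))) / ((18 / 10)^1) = 1550 * sqrt(7) / 3591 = 1.14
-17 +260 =243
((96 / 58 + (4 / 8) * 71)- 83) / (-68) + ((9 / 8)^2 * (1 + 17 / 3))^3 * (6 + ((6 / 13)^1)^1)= 25476686951 / 6562816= 3881.97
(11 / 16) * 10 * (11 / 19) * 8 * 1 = 605 / 19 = 31.84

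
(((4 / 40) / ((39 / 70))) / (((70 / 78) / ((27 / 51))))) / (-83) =-9 / 7055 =-0.00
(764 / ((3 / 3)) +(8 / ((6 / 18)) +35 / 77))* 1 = 8673 / 11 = 788.45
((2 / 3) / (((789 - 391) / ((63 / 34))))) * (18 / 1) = 189 / 3383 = 0.06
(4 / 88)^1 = 1 / 22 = 0.05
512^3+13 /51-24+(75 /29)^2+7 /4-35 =23026921655785 /171564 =134217677.69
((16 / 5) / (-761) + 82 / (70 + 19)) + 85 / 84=54874049 / 28446180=1.93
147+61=208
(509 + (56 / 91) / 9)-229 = 32768 / 117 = 280.07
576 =576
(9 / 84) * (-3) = -0.32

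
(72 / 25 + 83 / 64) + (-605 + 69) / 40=-14757 / 1600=-9.22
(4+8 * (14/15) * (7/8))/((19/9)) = 474/95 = 4.99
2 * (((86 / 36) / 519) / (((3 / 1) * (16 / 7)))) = 301 / 224208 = 0.00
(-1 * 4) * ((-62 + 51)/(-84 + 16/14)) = -77/145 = -0.53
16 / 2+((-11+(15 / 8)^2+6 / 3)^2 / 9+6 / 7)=12.20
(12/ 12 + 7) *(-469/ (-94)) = 39.91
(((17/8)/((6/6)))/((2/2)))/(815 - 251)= 17/4512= 0.00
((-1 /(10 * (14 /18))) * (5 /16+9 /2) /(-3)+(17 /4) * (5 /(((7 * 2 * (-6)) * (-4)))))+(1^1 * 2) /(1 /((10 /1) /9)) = 2.49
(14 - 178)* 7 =-1148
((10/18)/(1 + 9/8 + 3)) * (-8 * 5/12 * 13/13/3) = -0.12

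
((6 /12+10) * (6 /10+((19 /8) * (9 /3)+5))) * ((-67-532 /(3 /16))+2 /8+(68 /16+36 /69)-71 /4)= -389755.89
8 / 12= 2 / 3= 0.67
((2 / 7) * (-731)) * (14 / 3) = -2924 / 3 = -974.67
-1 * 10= -10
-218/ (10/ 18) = -1962/ 5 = -392.40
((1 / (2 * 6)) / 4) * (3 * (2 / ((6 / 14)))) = 7 / 24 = 0.29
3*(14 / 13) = 42 / 13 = 3.23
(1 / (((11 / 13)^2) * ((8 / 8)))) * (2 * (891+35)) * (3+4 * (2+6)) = 10954580 / 121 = 90533.72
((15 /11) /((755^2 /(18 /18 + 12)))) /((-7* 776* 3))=-13 /6812026760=-0.00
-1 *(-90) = 90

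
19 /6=3.17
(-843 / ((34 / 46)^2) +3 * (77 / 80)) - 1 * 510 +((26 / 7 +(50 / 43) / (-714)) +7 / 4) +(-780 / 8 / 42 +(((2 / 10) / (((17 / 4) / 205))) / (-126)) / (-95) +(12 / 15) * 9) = -485485725227 / 238001904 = -2039.84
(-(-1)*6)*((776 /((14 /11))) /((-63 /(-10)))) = 85360 /147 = 580.68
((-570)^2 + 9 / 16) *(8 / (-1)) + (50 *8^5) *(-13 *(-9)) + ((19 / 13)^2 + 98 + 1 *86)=189093781.64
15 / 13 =1.15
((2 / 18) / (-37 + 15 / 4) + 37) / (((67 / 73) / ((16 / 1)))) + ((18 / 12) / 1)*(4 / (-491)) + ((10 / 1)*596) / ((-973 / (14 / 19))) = 3505400118034 / 5473501551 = 640.43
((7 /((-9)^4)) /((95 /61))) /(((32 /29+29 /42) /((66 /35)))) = 544852 /756610875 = 0.00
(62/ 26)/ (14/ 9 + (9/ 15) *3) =0.71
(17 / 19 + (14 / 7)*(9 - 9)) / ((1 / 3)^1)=51 / 19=2.68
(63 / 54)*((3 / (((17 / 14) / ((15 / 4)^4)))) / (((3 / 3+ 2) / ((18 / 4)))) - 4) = 850.33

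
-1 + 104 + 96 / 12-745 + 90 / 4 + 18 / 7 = -608.93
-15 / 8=-1.88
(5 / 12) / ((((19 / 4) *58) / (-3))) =-5 / 1102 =-0.00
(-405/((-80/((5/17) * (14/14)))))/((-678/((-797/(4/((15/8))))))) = 0.82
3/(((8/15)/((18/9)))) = 45/4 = 11.25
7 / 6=1.17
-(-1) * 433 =433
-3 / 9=-1 / 3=-0.33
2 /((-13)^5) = -2 /371293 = -0.00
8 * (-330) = -2640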